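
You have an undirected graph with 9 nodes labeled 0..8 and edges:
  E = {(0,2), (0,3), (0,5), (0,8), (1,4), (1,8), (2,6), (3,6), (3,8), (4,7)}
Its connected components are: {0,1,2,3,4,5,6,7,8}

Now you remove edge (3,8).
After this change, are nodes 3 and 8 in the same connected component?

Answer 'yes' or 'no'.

Initial components: {0,1,2,3,4,5,6,7,8}
Removing edge (3,8): not a bridge — component count unchanged at 1.
New components: {0,1,2,3,4,5,6,7,8}
Are 3 and 8 in the same component? yes

Answer: yes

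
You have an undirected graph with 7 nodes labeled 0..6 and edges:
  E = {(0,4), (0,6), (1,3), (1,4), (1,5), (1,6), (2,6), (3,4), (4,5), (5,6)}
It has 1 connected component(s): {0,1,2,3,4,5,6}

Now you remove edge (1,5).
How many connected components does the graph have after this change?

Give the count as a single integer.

Initial component count: 1
Remove (1,5): not a bridge. Count unchanged: 1.
  After removal, components: {0,1,2,3,4,5,6}
New component count: 1

Answer: 1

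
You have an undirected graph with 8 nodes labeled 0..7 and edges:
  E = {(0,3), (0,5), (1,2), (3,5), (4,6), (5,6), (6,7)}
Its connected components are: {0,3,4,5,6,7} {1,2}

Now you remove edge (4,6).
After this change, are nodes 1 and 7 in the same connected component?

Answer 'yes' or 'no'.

Initial components: {0,3,4,5,6,7} {1,2}
Removing edge (4,6): it was a bridge — component count 2 -> 3.
New components: {0,3,5,6,7} {1,2} {4}
Are 1 and 7 in the same component? no

Answer: no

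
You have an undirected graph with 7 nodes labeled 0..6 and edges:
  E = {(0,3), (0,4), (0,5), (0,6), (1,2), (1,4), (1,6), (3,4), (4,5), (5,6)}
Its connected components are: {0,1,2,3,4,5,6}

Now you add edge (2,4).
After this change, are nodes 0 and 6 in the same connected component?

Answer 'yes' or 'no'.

Initial components: {0,1,2,3,4,5,6}
Adding edge (2,4): both already in same component {0,1,2,3,4,5,6}. No change.
New components: {0,1,2,3,4,5,6}
Are 0 and 6 in the same component? yes

Answer: yes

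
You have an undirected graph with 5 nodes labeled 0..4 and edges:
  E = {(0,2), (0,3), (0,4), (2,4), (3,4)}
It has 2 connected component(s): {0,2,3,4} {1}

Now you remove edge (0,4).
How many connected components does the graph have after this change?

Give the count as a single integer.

Answer: 2

Derivation:
Initial component count: 2
Remove (0,4): not a bridge. Count unchanged: 2.
  After removal, components: {0,2,3,4} {1}
New component count: 2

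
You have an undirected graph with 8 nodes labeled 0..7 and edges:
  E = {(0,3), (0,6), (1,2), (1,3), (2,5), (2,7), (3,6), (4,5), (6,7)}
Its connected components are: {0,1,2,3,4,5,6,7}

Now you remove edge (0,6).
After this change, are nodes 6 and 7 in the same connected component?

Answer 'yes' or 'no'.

Initial components: {0,1,2,3,4,5,6,7}
Removing edge (0,6): not a bridge — component count unchanged at 1.
New components: {0,1,2,3,4,5,6,7}
Are 6 and 7 in the same component? yes

Answer: yes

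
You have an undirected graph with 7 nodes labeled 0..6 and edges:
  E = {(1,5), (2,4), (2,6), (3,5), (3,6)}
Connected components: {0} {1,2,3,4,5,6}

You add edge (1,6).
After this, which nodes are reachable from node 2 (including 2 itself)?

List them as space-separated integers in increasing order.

Answer: 1 2 3 4 5 6

Derivation:
Before: nodes reachable from 2: {1,2,3,4,5,6}
Adding (1,6): both endpoints already in same component. Reachability from 2 unchanged.
After: nodes reachable from 2: {1,2,3,4,5,6}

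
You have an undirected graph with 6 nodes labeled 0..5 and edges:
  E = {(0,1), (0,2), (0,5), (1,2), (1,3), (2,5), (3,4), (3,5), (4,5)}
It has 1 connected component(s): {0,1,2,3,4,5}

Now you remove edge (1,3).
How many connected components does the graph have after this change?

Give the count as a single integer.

Initial component count: 1
Remove (1,3): not a bridge. Count unchanged: 1.
  After removal, components: {0,1,2,3,4,5}
New component count: 1

Answer: 1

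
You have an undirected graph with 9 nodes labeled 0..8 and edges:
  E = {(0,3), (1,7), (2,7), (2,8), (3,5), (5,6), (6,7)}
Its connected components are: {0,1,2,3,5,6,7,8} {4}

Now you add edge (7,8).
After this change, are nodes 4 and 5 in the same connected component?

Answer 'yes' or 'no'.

Answer: no

Derivation:
Initial components: {0,1,2,3,5,6,7,8} {4}
Adding edge (7,8): both already in same component {0,1,2,3,5,6,7,8}. No change.
New components: {0,1,2,3,5,6,7,8} {4}
Are 4 and 5 in the same component? no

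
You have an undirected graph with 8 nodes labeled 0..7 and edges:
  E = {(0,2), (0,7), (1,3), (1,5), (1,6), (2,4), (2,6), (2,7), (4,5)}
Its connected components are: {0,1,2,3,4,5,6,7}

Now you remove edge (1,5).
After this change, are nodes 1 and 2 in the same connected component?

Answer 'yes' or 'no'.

Initial components: {0,1,2,3,4,5,6,7}
Removing edge (1,5): not a bridge — component count unchanged at 1.
New components: {0,1,2,3,4,5,6,7}
Are 1 and 2 in the same component? yes

Answer: yes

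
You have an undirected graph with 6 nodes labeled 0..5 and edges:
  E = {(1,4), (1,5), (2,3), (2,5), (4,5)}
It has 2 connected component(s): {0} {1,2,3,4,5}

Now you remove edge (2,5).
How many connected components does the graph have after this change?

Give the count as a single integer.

Answer: 3

Derivation:
Initial component count: 2
Remove (2,5): it was a bridge. Count increases: 2 -> 3.
  After removal, components: {0} {1,4,5} {2,3}
New component count: 3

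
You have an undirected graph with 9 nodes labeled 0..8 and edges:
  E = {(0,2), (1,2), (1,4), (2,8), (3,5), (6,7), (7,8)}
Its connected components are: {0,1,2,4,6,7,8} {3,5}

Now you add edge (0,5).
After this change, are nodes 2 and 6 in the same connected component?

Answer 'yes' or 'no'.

Initial components: {0,1,2,4,6,7,8} {3,5}
Adding edge (0,5): merges {0,1,2,4,6,7,8} and {3,5}.
New components: {0,1,2,3,4,5,6,7,8}
Are 2 and 6 in the same component? yes

Answer: yes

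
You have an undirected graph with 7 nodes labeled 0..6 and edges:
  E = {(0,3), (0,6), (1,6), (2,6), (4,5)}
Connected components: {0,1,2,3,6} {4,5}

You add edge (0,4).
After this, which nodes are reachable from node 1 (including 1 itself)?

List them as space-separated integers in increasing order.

Answer: 0 1 2 3 4 5 6

Derivation:
Before: nodes reachable from 1: {0,1,2,3,6}
Adding (0,4): merges 1's component with another. Reachability grows.
After: nodes reachable from 1: {0,1,2,3,4,5,6}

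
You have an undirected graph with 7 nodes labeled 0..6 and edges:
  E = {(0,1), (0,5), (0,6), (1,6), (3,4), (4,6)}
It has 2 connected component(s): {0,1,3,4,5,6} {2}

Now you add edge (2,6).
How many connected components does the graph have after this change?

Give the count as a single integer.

Answer: 1

Derivation:
Initial component count: 2
Add (2,6): merges two components. Count decreases: 2 -> 1.
New component count: 1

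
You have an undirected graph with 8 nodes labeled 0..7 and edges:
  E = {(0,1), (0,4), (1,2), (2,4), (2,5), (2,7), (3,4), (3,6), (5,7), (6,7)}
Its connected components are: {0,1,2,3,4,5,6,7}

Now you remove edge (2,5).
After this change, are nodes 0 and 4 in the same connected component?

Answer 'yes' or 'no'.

Initial components: {0,1,2,3,4,5,6,7}
Removing edge (2,5): not a bridge — component count unchanged at 1.
New components: {0,1,2,3,4,5,6,7}
Are 0 and 4 in the same component? yes

Answer: yes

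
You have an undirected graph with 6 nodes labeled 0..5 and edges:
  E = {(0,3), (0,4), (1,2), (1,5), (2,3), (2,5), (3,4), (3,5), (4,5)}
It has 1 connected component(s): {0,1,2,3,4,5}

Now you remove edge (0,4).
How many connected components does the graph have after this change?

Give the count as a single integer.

Initial component count: 1
Remove (0,4): not a bridge. Count unchanged: 1.
  After removal, components: {0,1,2,3,4,5}
New component count: 1

Answer: 1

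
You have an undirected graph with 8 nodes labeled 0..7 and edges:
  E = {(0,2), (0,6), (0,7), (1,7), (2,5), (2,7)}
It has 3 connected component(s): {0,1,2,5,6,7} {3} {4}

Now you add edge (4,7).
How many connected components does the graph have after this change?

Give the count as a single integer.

Answer: 2

Derivation:
Initial component count: 3
Add (4,7): merges two components. Count decreases: 3 -> 2.
New component count: 2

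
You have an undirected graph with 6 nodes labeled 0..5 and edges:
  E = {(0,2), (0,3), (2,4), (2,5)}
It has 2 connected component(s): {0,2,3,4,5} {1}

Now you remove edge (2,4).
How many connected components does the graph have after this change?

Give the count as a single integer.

Answer: 3

Derivation:
Initial component count: 2
Remove (2,4): it was a bridge. Count increases: 2 -> 3.
  After removal, components: {0,2,3,5} {1} {4}
New component count: 3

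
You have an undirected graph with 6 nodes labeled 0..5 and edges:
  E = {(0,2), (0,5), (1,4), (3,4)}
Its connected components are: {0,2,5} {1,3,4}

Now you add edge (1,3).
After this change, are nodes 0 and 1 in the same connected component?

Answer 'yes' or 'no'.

Initial components: {0,2,5} {1,3,4}
Adding edge (1,3): both already in same component {1,3,4}. No change.
New components: {0,2,5} {1,3,4}
Are 0 and 1 in the same component? no

Answer: no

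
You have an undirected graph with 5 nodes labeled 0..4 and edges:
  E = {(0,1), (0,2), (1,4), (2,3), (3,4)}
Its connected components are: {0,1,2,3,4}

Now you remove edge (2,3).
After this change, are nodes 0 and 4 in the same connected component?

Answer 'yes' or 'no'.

Initial components: {0,1,2,3,4}
Removing edge (2,3): not a bridge — component count unchanged at 1.
New components: {0,1,2,3,4}
Are 0 and 4 in the same component? yes

Answer: yes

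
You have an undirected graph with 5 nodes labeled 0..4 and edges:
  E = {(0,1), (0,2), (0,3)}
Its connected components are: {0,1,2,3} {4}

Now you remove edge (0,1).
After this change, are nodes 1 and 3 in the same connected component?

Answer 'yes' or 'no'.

Initial components: {0,1,2,3} {4}
Removing edge (0,1): it was a bridge — component count 2 -> 3.
New components: {0,2,3} {1} {4}
Are 1 and 3 in the same component? no

Answer: no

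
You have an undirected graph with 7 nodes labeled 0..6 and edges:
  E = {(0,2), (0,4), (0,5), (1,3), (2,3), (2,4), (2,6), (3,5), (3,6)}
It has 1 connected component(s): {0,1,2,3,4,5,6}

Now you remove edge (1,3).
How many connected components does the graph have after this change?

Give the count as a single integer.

Initial component count: 1
Remove (1,3): it was a bridge. Count increases: 1 -> 2.
  After removal, components: {0,2,3,4,5,6} {1}
New component count: 2

Answer: 2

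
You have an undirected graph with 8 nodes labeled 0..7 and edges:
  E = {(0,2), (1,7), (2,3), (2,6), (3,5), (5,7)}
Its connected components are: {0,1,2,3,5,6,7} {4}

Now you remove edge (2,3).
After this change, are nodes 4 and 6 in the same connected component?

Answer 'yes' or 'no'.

Answer: no

Derivation:
Initial components: {0,1,2,3,5,6,7} {4}
Removing edge (2,3): it was a bridge — component count 2 -> 3.
New components: {0,2,6} {1,3,5,7} {4}
Are 4 and 6 in the same component? no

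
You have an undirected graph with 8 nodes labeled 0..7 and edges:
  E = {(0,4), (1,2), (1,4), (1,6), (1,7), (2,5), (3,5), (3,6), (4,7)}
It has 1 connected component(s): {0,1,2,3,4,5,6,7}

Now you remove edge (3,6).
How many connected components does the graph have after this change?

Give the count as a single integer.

Answer: 1

Derivation:
Initial component count: 1
Remove (3,6): not a bridge. Count unchanged: 1.
  After removal, components: {0,1,2,3,4,5,6,7}
New component count: 1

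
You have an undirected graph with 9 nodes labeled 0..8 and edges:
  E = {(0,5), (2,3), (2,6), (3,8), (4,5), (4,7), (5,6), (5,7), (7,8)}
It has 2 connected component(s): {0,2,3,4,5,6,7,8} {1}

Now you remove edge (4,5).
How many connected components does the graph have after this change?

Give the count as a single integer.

Answer: 2

Derivation:
Initial component count: 2
Remove (4,5): not a bridge. Count unchanged: 2.
  After removal, components: {0,2,3,4,5,6,7,8} {1}
New component count: 2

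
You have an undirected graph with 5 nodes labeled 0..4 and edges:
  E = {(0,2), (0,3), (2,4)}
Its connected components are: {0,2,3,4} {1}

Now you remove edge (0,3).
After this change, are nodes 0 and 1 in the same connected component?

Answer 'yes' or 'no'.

Answer: no

Derivation:
Initial components: {0,2,3,4} {1}
Removing edge (0,3): it was a bridge — component count 2 -> 3.
New components: {0,2,4} {1} {3}
Are 0 and 1 in the same component? no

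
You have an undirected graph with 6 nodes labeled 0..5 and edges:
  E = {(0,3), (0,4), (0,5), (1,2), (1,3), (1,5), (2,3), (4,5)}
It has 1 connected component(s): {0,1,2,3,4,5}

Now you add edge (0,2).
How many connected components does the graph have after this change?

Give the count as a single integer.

Initial component count: 1
Add (0,2): endpoints already in same component. Count unchanged: 1.
New component count: 1

Answer: 1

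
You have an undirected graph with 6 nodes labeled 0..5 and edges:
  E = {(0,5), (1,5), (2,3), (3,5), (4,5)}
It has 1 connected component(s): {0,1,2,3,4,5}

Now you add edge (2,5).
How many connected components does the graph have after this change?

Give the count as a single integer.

Initial component count: 1
Add (2,5): endpoints already in same component. Count unchanged: 1.
New component count: 1

Answer: 1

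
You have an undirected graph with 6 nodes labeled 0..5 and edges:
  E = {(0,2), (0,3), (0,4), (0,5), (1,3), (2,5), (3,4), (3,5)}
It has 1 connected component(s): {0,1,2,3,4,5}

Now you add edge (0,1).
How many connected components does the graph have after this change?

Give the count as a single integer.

Answer: 1

Derivation:
Initial component count: 1
Add (0,1): endpoints already in same component. Count unchanged: 1.
New component count: 1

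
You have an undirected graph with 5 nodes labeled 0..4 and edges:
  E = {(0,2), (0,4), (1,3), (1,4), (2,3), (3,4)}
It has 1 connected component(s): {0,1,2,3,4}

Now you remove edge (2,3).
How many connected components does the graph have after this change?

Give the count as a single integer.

Initial component count: 1
Remove (2,3): not a bridge. Count unchanged: 1.
  After removal, components: {0,1,2,3,4}
New component count: 1

Answer: 1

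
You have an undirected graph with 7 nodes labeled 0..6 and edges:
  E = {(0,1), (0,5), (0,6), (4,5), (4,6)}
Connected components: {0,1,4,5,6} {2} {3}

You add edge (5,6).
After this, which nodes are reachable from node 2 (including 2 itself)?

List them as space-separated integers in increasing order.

Before: nodes reachable from 2: {2}
Adding (5,6): both endpoints already in same component. Reachability from 2 unchanged.
After: nodes reachable from 2: {2}

Answer: 2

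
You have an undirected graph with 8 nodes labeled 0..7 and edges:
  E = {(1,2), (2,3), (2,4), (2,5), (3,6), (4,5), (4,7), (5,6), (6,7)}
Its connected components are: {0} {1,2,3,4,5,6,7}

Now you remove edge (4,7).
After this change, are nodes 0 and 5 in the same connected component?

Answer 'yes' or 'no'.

Answer: no

Derivation:
Initial components: {0} {1,2,3,4,5,6,7}
Removing edge (4,7): not a bridge — component count unchanged at 2.
New components: {0} {1,2,3,4,5,6,7}
Are 0 and 5 in the same component? no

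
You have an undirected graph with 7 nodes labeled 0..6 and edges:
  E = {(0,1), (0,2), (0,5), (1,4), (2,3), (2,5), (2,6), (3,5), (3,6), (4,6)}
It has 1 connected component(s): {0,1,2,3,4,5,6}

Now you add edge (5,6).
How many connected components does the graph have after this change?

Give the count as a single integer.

Initial component count: 1
Add (5,6): endpoints already in same component. Count unchanged: 1.
New component count: 1

Answer: 1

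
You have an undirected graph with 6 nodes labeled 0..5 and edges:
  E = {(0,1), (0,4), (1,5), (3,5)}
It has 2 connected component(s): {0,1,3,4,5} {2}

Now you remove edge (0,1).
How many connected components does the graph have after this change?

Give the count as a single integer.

Answer: 3

Derivation:
Initial component count: 2
Remove (0,1): it was a bridge. Count increases: 2 -> 3.
  After removal, components: {0,4} {1,3,5} {2}
New component count: 3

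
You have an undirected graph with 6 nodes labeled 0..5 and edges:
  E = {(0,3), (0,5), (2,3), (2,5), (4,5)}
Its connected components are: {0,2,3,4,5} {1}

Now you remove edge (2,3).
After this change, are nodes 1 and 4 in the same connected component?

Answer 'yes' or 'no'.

Initial components: {0,2,3,4,5} {1}
Removing edge (2,3): not a bridge — component count unchanged at 2.
New components: {0,2,3,4,5} {1}
Are 1 and 4 in the same component? no

Answer: no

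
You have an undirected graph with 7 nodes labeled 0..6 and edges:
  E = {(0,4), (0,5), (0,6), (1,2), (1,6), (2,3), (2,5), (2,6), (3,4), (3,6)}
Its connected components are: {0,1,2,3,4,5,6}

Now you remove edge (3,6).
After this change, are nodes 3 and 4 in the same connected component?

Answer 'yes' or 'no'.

Initial components: {0,1,2,3,4,5,6}
Removing edge (3,6): not a bridge — component count unchanged at 1.
New components: {0,1,2,3,4,5,6}
Are 3 and 4 in the same component? yes

Answer: yes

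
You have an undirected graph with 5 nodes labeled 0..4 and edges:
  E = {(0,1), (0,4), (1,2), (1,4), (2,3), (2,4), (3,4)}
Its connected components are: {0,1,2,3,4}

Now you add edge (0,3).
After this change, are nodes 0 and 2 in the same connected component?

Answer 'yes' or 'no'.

Answer: yes

Derivation:
Initial components: {0,1,2,3,4}
Adding edge (0,3): both already in same component {0,1,2,3,4}. No change.
New components: {0,1,2,3,4}
Are 0 and 2 in the same component? yes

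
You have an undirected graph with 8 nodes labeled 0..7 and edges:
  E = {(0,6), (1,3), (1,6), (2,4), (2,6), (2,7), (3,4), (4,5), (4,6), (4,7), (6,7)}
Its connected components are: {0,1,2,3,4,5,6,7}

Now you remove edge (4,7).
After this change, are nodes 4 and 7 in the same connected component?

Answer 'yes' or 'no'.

Initial components: {0,1,2,3,4,5,6,7}
Removing edge (4,7): not a bridge — component count unchanged at 1.
New components: {0,1,2,3,4,5,6,7}
Are 4 and 7 in the same component? yes

Answer: yes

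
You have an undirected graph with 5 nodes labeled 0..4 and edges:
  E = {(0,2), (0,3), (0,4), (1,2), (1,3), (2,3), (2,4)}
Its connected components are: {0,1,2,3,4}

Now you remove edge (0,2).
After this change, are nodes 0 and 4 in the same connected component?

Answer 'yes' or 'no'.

Answer: yes

Derivation:
Initial components: {0,1,2,3,4}
Removing edge (0,2): not a bridge — component count unchanged at 1.
New components: {0,1,2,3,4}
Are 0 and 4 in the same component? yes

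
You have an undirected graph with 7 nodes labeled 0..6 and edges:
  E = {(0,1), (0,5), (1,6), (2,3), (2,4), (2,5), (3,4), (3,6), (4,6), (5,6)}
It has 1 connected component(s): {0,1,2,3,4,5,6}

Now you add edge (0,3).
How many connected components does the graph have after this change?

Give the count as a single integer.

Answer: 1

Derivation:
Initial component count: 1
Add (0,3): endpoints already in same component. Count unchanged: 1.
New component count: 1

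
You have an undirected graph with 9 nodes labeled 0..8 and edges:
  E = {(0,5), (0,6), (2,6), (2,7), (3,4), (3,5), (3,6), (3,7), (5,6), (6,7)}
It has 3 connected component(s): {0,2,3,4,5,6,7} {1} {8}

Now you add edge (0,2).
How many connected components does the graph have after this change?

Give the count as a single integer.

Initial component count: 3
Add (0,2): endpoints already in same component. Count unchanged: 3.
New component count: 3

Answer: 3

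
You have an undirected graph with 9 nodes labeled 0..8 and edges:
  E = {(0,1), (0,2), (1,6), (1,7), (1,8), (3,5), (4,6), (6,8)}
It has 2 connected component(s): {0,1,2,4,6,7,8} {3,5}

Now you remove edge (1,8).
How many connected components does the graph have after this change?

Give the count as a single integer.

Initial component count: 2
Remove (1,8): not a bridge. Count unchanged: 2.
  After removal, components: {0,1,2,4,6,7,8} {3,5}
New component count: 2

Answer: 2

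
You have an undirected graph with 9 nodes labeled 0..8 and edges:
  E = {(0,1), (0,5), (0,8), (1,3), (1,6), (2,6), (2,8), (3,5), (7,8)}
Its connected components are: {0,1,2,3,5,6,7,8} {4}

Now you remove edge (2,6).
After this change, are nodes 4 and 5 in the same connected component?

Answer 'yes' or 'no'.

Answer: no

Derivation:
Initial components: {0,1,2,3,5,6,7,8} {4}
Removing edge (2,6): not a bridge — component count unchanged at 2.
New components: {0,1,2,3,5,6,7,8} {4}
Are 4 and 5 in the same component? no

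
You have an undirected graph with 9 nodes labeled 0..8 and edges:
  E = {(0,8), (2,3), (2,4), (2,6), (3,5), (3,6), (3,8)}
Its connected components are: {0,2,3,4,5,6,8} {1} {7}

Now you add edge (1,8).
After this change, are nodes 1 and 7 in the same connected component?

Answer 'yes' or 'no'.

Answer: no

Derivation:
Initial components: {0,2,3,4,5,6,8} {1} {7}
Adding edge (1,8): merges {1} and {0,2,3,4,5,6,8}.
New components: {0,1,2,3,4,5,6,8} {7}
Are 1 and 7 in the same component? no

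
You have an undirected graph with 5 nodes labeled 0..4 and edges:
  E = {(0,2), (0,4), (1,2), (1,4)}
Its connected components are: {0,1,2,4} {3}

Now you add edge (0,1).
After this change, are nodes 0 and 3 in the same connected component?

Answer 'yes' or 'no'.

Initial components: {0,1,2,4} {3}
Adding edge (0,1): both already in same component {0,1,2,4}. No change.
New components: {0,1,2,4} {3}
Are 0 and 3 in the same component? no

Answer: no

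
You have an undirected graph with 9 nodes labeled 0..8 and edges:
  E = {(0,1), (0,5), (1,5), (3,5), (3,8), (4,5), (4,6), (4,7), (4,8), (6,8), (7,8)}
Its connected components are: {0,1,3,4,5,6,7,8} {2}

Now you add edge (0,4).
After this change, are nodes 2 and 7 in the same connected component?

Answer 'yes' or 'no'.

Answer: no

Derivation:
Initial components: {0,1,3,4,5,6,7,8} {2}
Adding edge (0,4): both already in same component {0,1,3,4,5,6,7,8}. No change.
New components: {0,1,3,4,5,6,7,8} {2}
Are 2 and 7 in the same component? no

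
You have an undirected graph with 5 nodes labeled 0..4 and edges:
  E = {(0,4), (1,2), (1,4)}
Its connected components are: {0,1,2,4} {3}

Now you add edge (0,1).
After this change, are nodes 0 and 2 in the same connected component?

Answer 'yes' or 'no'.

Answer: yes

Derivation:
Initial components: {0,1,2,4} {3}
Adding edge (0,1): both already in same component {0,1,2,4}. No change.
New components: {0,1,2,4} {3}
Are 0 and 2 in the same component? yes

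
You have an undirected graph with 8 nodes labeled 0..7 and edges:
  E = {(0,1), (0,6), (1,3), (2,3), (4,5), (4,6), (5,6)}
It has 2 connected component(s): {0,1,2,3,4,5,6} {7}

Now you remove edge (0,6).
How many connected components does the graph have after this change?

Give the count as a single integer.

Initial component count: 2
Remove (0,6): it was a bridge. Count increases: 2 -> 3.
  After removal, components: {0,1,2,3} {4,5,6} {7}
New component count: 3

Answer: 3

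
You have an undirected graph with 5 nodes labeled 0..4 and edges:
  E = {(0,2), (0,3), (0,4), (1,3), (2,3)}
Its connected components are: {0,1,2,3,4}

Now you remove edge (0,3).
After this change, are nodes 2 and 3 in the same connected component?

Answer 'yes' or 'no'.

Initial components: {0,1,2,3,4}
Removing edge (0,3): not a bridge — component count unchanged at 1.
New components: {0,1,2,3,4}
Are 2 and 3 in the same component? yes

Answer: yes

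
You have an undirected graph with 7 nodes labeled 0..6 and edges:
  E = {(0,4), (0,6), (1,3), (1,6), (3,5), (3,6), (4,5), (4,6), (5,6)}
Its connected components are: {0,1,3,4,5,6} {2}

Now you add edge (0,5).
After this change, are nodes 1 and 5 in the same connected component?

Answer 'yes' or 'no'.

Answer: yes

Derivation:
Initial components: {0,1,3,4,5,6} {2}
Adding edge (0,5): both already in same component {0,1,3,4,5,6}. No change.
New components: {0,1,3,4,5,6} {2}
Are 1 and 5 in the same component? yes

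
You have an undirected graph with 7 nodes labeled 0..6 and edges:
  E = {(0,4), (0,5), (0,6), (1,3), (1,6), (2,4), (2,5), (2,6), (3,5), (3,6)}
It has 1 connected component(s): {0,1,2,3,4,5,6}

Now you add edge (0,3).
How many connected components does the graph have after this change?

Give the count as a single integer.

Initial component count: 1
Add (0,3): endpoints already in same component. Count unchanged: 1.
New component count: 1

Answer: 1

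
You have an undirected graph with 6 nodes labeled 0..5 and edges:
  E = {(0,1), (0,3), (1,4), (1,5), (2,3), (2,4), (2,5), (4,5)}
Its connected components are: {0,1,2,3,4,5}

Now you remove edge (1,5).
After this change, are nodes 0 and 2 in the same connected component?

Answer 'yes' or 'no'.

Initial components: {0,1,2,3,4,5}
Removing edge (1,5): not a bridge — component count unchanged at 1.
New components: {0,1,2,3,4,5}
Are 0 and 2 in the same component? yes

Answer: yes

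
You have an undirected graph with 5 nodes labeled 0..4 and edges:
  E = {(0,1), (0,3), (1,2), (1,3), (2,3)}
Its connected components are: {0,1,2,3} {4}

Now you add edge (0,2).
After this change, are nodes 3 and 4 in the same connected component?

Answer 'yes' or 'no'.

Answer: no

Derivation:
Initial components: {0,1,2,3} {4}
Adding edge (0,2): both already in same component {0,1,2,3}. No change.
New components: {0,1,2,3} {4}
Are 3 and 4 in the same component? no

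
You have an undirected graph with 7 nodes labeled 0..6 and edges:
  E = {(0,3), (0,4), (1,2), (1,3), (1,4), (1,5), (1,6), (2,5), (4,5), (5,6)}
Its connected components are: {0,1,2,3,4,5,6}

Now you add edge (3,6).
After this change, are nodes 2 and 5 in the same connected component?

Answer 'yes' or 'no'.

Initial components: {0,1,2,3,4,5,6}
Adding edge (3,6): both already in same component {0,1,2,3,4,5,6}. No change.
New components: {0,1,2,3,4,5,6}
Are 2 and 5 in the same component? yes

Answer: yes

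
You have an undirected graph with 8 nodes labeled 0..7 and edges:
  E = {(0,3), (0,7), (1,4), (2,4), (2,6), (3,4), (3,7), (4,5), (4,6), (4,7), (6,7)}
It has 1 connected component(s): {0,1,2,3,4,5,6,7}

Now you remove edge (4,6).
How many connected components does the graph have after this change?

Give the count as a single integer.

Initial component count: 1
Remove (4,6): not a bridge. Count unchanged: 1.
  After removal, components: {0,1,2,3,4,5,6,7}
New component count: 1

Answer: 1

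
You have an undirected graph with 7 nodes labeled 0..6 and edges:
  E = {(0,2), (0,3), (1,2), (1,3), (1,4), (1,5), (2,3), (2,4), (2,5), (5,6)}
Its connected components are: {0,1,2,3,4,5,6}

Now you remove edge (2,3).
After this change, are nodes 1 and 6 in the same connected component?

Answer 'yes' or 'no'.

Answer: yes

Derivation:
Initial components: {0,1,2,3,4,5,6}
Removing edge (2,3): not a bridge — component count unchanged at 1.
New components: {0,1,2,3,4,5,6}
Are 1 and 6 in the same component? yes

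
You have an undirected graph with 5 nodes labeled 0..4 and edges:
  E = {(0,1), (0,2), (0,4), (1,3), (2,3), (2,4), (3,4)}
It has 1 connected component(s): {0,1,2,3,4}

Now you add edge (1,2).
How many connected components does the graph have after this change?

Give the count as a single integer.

Initial component count: 1
Add (1,2): endpoints already in same component. Count unchanged: 1.
New component count: 1

Answer: 1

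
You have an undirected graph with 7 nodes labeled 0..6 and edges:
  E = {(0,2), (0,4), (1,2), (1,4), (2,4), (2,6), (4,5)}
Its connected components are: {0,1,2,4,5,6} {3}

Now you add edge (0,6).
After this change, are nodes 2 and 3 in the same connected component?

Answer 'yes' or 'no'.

Initial components: {0,1,2,4,5,6} {3}
Adding edge (0,6): both already in same component {0,1,2,4,5,6}. No change.
New components: {0,1,2,4,5,6} {3}
Are 2 and 3 in the same component? no

Answer: no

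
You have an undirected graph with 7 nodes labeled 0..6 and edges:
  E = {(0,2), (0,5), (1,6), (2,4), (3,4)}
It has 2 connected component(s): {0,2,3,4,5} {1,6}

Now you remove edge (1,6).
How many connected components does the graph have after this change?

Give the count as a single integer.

Answer: 3

Derivation:
Initial component count: 2
Remove (1,6): it was a bridge. Count increases: 2 -> 3.
  After removal, components: {0,2,3,4,5} {1} {6}
New component count: 3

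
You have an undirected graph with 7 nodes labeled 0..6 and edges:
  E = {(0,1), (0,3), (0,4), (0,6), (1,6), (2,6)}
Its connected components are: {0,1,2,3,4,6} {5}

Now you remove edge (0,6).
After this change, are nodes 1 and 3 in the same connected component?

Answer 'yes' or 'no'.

Answer: yes

Derivation:
Initial components: {0,1,2,3,4,6} {5}
Removing edge (0,6): not a bridge — component count unchanged at 2.
New components: {0,1,2,3,4,6} {5}
Are 1 and 3 in the same component? yes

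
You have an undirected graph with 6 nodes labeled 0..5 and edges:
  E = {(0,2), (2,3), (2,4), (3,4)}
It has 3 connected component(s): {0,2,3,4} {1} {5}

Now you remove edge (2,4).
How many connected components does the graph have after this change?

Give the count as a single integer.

Initial component count: 3
Remove (2,4): not a bridge. Count unchanged: 3.
  After removal, components: {0,2,3,4} {1} {5}
New component count: 3

Answer: 3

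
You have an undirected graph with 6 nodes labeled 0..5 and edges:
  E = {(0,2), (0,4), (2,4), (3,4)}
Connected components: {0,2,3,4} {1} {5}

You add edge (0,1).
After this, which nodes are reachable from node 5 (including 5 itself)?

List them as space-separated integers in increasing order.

Answer: 5

Derivation:
Before: nodes reachable from 5: {5}
Adding (0,1): merges two components, but neither contains 5. Reachability from 5 unchanged.
After: nodes reachable from 5: {5}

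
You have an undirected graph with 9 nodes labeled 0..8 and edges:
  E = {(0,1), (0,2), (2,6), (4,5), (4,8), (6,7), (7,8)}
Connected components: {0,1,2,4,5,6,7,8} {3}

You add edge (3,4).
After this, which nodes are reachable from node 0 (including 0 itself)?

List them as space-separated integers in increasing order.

Before: nodes reachable from 0: {0,1,2,4,5,6,7,8}
Adding (3,4): merges 0's component with another. Reachability grows.
After: nodes reachable from 0: {0,1,2,3,4,5,6,7,8}

Answer: 0 1 2 3 4 5 6 7 8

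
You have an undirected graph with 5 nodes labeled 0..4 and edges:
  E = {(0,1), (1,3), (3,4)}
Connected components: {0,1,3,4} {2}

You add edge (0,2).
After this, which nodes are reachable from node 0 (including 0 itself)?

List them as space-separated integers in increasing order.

Answer: 0 1 2 3 4

Derivation:
Before: nodes reachable from 0: {0,1,3,4}
Adding (0,2): merges 0's component with another. Reachability grows.
After: nodes reachable from 0: {0,1,2,3,4}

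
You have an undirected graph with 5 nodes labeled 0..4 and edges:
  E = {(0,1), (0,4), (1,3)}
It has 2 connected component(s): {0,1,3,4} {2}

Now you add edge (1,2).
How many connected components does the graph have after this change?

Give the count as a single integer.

Answer: 1

Derivation:
Initial component count: 2
Add (1,2): merges two components. Count decreases: 2 -> 1.
New component count: 1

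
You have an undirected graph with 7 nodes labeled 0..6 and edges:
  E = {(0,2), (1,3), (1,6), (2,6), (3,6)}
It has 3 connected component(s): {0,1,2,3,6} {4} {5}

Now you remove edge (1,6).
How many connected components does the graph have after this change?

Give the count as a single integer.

Initial component count: 3
Remove (1,6): not a bridge. Count unchanged: 3.
  After removal, components: {0,1,2,3,6} {4} {5}
New component count: 3

Answer: 3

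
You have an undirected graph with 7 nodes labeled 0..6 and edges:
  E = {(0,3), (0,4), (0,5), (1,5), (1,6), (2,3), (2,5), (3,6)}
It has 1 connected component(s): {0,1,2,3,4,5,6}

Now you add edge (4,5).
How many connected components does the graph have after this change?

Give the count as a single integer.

Answer: 1

Derivation:
Initial component count: 1
Add (4,5): endpoints already in same component. Count unchanged: 1.
New component count: 1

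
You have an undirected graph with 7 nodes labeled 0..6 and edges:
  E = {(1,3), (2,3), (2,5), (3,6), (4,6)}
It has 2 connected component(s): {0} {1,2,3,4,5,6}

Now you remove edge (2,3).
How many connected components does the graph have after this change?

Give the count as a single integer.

Initial component count: 2
Remove (2,3): it was a bridge. Count increases: 2 -> 3.
  After removal, components: {0} {1,3,4,6} {2,5}
New component count: 3

Answer: 3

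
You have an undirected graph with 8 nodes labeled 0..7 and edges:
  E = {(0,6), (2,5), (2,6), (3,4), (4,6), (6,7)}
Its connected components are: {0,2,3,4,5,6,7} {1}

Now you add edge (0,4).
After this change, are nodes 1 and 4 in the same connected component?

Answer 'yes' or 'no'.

Answer: no

Derivation:
Initial components: {0,2,3,4,5,6,7} {1}
Adding edge (0,4): both already in same component {0,2,3,4,5,6,7}. No change.
New components: {0,2,3,4,5,6,7} {1}
Are 1 and 4 in the same component? no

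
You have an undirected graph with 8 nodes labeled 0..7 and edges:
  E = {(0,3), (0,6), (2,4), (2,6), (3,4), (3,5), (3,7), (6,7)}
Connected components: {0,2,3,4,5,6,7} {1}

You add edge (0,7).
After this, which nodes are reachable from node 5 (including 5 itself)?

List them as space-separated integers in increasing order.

Answer: 0 2 3 4 5 6 7

Derivation:
Before: nodes reachable from 5: {0,2,3,4,5,6,7}
Adding (0,7): both endpoints already in same component. Reachability from 5 unchanged.
After: nodes reachable from 5: {0,2,3,4,5,6,7}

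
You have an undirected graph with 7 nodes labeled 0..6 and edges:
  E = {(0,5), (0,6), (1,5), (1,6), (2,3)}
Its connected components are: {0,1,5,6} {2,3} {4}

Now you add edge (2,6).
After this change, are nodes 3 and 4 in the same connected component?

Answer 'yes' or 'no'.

Initial components: {0,1,5,6} {2,3} {4}
Adding edge (2,6): merges {2,3} and {0,1,5,6}.
New components: {0,1,2,3,5,6} {4}
Are 3 and 4 in the same component? no

Answer: no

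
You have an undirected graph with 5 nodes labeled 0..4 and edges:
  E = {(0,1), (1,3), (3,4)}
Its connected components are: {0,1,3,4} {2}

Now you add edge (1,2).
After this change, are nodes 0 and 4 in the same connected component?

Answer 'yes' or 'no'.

Initial components: {0,1,3,4} {2}
Adding edge (1,2): merges {0,1,3,4} and {2}.
New components: {0,1,2,3,4}
Are 0 and 4 in the same component? yes

Answer: yes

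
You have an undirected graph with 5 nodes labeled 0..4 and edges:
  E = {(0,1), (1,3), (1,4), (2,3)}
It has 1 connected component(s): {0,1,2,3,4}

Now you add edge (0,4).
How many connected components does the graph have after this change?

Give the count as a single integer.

Initial component count: 1
Add (0,4): endpoints already in same component. Count unchanged: 1.
New component count: 1

Answer: 1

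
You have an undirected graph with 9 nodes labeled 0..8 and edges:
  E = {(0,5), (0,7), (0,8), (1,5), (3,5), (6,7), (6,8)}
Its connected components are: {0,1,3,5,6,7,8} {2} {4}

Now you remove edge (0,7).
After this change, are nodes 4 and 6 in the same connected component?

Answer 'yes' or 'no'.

Initial components: {0,1,3,5,6,7,8} {2} {4}
Removing edge (0,7): not a bridge — component count unchanged at 3.
New components: {0,1,3,5,6,7,8} {2} {4}
Are 4 and 6 in the same component? no

Answer: no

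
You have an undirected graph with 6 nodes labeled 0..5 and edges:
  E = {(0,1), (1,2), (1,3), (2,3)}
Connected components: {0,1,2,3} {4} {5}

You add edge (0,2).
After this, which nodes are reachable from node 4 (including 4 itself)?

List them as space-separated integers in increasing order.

Before: nodes reachable from 4: {4}
Adding (0,2): both endpoints already in same component. Reachability from 4 unchanged.
After: nodes reachable from 4: {4}

Answer: 4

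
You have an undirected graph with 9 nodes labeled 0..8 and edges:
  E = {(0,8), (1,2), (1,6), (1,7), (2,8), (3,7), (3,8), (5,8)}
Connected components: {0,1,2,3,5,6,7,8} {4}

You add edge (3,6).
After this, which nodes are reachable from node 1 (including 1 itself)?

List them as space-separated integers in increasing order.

Answer: 0 1 2 3 5 6 7 8

Derivation:
Before: nodes reachable from 1: {0,1,2,3,5,6,7,8}
Adding (3,6): both endpoints already in same component. Reachability from 1 unchanged.
After: nodes reachable from 1: {0,1,2,3,5,6,7,8}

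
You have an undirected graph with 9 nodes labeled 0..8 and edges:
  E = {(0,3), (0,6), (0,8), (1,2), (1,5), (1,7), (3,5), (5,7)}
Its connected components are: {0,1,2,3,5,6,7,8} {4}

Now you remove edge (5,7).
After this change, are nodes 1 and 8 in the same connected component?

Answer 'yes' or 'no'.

Answer: yes

Derivation:
Initial components: {0,1,2,3,5,6,7,8} {4}
Removing edge (5,7): not a bridge — component count unchanged at 2.
New components: {0,1,2,3,5,6,7,8} {4}
Are 1 and 8 in the same component? yes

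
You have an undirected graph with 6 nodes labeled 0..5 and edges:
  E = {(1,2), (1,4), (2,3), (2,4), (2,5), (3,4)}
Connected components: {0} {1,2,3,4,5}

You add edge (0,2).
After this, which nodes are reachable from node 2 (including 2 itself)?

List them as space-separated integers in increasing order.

Before: nodes reachable from 2: {1,2,3,4,5}
Adding (0,2): merges 2's component with another. Reachability grows.
After: nodes reachable from 2: {0,1,2,3,4,5}

Answer: 0 1 2 3 4 5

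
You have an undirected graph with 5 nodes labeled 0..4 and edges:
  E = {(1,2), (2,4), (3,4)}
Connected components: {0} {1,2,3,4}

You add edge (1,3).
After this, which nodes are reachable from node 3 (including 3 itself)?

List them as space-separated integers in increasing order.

Before: nodes reachable from 3: {1,2,3,4}
Adding (1,3): both endpoints already in same component. Reachability from 3 unchanged.
After: nodes reachable from 3: {1,2,3,4}

Answer: 1 2 3 4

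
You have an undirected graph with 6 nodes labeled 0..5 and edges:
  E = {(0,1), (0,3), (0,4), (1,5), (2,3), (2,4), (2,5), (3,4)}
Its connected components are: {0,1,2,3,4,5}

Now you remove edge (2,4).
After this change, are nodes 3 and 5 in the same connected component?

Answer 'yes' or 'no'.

Initial components: {0,1,2,3,4,5}
Removing edge (2,4): not a bridge — component count unchanged at 1.
New components: {0,1,2,3,4,5}
Are 3 and 5 in the same component? yes

Answer: yes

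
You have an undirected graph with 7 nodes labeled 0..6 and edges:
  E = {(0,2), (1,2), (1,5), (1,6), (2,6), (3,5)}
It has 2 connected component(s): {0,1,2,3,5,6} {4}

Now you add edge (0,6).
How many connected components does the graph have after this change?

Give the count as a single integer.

Answer: 2

Derivation:
Initial component count: 2
Add (0,6): endpoints already in same component. Count unchanged: 2.
New component count: 2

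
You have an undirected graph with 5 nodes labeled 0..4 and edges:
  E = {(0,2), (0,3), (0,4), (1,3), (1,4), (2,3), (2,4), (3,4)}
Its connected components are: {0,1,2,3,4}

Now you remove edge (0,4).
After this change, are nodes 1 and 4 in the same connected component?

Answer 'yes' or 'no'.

Initial components: {0,1,2,3,4}
Removing edge (0,4): not a bridge — component count unchanged at 1.
New components: {0,1,2,3,4}
Are 1 and 4 in the same component? yes

Answer: yes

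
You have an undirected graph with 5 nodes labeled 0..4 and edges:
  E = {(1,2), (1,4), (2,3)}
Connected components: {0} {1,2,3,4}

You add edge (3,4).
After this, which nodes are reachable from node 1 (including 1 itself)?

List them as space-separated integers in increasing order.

Answer: 1 2 3 4

Derivation:
Before: nodes reachable from 1: {1,2,3,4}
Adding (3,4): both endpoints already in same component. Reachability from 1 unchanged.
After: nodes reachable from 1: {1,2,3,4}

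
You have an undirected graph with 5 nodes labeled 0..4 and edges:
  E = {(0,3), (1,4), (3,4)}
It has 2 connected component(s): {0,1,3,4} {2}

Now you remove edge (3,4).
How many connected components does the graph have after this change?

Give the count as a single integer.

Answer: 3

Derivation:
Initial component count: 2
Remove (3,4): it was a bridge. Count increases: 2 -> 3.
  After removal, components: {0,3} {1,4} {2}
New component count: 3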